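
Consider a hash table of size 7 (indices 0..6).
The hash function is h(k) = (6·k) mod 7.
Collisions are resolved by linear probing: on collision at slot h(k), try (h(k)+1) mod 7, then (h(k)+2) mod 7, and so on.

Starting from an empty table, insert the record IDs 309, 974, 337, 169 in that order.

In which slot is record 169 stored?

2

309: h=6 → slot 6
974: h=6, probe 6,0 → slot 0
337: h=6, probe 6,0,1 → slot 1
169: h=6, probe 6,0,1,2 → slot 2
Table: [974, 337, 169, -, -, -, 309]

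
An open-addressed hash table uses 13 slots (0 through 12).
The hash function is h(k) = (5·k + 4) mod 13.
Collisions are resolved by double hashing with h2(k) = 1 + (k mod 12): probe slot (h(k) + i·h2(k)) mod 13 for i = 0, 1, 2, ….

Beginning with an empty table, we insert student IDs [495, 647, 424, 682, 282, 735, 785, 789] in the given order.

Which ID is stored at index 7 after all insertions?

789

Insert 495: h=9, slot 9 empty -> index 9.
Insert 647: h=2, slot 2 empty -> index 2.
Insert 424: h=5, slot 5 empty -> index 5.
Insert 682: h=8, slot 8 empty -> index 8.
Insert 282: h=10, slot 10 empty -> index 10.
Insert 735: h=0, slot 0 empty -> index 0.
Insert 785: h=3, slot 3 empty -> index 3.
Insert 789: h=10, h2=10, slot 10 occupied -> index 7.
Table: [735, -, 647, 785, -, 424, -, 789, 682, 495, 282, -, -]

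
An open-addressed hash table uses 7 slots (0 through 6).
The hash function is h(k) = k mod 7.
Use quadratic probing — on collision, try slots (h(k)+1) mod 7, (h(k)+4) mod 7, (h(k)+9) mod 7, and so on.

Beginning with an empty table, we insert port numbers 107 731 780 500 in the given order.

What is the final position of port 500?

107: h=2 → slot 2
731: h=3 → slot 3
780: h=3, probe 3,4 → slot 4
500: h=3, probe 3,4,0 → slot 0
Table: [500, _, 107, 731, 780, _, _]

0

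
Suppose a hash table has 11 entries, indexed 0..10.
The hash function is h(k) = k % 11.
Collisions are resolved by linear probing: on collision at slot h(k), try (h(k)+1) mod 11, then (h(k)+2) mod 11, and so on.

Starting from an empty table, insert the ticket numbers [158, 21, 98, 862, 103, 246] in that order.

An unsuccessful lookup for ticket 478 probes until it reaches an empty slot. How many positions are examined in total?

4

Insert 158: h=4, slot 4 empty -> index 4.
Insert 21: h=10, slot 10 empty -> index 10.
Insert 98: h=10, slot 10 occupied -> index 0.
Insert 862: h=4, slot 4 occupied -> index 5.
Insert 103: h=4, slots 4,5 occupied -> index 6.
Insert 246: h=4, slots 4,5,6 occupied -> index 7.
Table: [98, ∅, ∅, ∅, 158, 862, 103, 246, ∅, ∅, 21]
Lookup 478: h=5, probe 5,6,7,8 → slot 8 empty, not found.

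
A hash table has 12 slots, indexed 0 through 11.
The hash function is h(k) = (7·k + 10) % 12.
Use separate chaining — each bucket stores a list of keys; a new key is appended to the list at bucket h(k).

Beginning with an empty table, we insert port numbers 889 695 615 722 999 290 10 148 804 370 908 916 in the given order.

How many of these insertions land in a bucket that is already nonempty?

4

Insert 889: h=5, bucket 5 empty → new chain.
Insert 695: h=3, bucket 3 empty → new chain.
Insert 615: h=7, bucket 7 empty → new chain.
Insert 722: h=0, bucket 0 empty → new chain.
Insert 999: h=7, bucket 7 nonempty → append to chain.
Insert 290: h=0, bucket 0 nonempty → append to chain.
Insert 10: h=8, bucket 8 empty → new chain.
Insert 148: h=2, bucket 2 empty → new chain.
Insert 804: h=10, bucket 10 empty → new chain.
Insert 370: h=8, bucket 8 nonempty → append to chain.
Insert 908: h=6, bucket 6 empty → new chain.
Insert 916: h=2, bucket 2 nonempty → append to chain.
Final buckets:
0: 722 -> 290
1: _
2: 148 -> 916
3: 695
4: _
5: 889
6: 908
7: 615 -> 999
8: 10 -> 370
9: _
10: 804
11: _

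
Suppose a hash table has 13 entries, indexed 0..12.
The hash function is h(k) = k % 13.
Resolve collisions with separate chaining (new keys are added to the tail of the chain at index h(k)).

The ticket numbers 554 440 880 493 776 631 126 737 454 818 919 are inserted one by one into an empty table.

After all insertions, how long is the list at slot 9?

5

554 → bucket 8
440 → bucket 11
880 → bucket 9
493 → bucket 12
776 → bucket 9 (collision)
631 → bucket 7
126 → bucket 9 (collision)
737 → bucket 9 (collision)
454 → bucket 12 (collision)
818 → bucket 12 (collision)
919 → bucket 9 (collision)
Final buckets:
0: _
1: _
2: _
3: _
4: _
5: _
6: _
7: 631
8: 554
9: 880 -> 776 -> 126 -> 737 -> 919
10: _
11: 440
12: 493 -> 454 -> 818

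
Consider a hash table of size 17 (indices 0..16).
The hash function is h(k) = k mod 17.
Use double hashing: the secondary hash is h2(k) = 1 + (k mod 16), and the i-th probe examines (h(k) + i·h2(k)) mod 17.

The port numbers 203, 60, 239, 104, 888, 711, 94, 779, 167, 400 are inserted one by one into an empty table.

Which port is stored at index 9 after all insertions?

60

Insert 203: h=16, slot 16 empty → index 16.
Insert 60: h=9, slot 9 empty → index 9.
Insert 239: h=1, slot 1 empty → index 1.
Insert 104: h=2, slot 2 empty → index 2.
Insert 888: h=4, slot 4 empty → index 4.
Insert 711: h=14, slot 14 empty → index 14.
Insert 94: h=9, h2=15, slot 9 occupied → index 7.
Insert 779: h=14, h2=12, slots 14,9,4,16 occupied → index 11.
Insert 167: h=14, h2=8, slot 14 occupied → index 5.
Insert 400: h=9, h2=1, slot 9 occupied → index 10.
Table: [∅, 239, 104, ∅, 888, 167, ∅, 94, ∅, 60, 400, 779, ∅, ∅, 711, ∅, 203]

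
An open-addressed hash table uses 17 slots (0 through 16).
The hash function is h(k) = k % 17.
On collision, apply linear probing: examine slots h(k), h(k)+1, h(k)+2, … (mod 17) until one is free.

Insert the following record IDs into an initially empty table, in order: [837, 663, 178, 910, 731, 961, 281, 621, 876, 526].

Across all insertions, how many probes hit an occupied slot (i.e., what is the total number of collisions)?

11

Insert 837: h=4, slot 4 empty => index 4.
Insert 663: h=0, slot 0 empty => index 0.
Insert 178: h=8, slot 8 empty => index 8.
Insert 910: h=9, slot 9 empty => index 9.
Insert 731: h=0, slot 0 occupied => index 1.
Insert 961: h=9, slot 9 occupied => index 10.
Insert 281: h=9, slots 9,10 occupied => index 11.
Insert 621: h=9, slots 9,10,11 occupied => index 12.
Insert 876: h=9, slots 9,10,11,12 occupied => index 13.
Insert 526: h=16, slot 16 empty => index 16.
Table: [663, 731, _, _, 837, _, _, _, 178, 910, 961, 281, 621, 876, _, _, 526]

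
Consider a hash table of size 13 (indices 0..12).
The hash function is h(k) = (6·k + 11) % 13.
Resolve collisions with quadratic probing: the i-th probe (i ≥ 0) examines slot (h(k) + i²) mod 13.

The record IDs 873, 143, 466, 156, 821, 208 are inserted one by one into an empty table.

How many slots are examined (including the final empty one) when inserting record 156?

3

Insert 873: h=10, slot 10 empty => index 10.
Insert 143: h=11, slot 11 empty => index 11.
Insert 466: h=12, slot 12 empty => index 12.
Insert 156: h=11, slots 11,12 occupied => index 2.
Insert 821: h=10, slots 10,11 occupied => index 1.
Insert 208: h=11, slots 11,12,2 occupied => index 7.
Table: [—, 821, 156, —, —, —, —, 208, —, —, 873, 143, 466]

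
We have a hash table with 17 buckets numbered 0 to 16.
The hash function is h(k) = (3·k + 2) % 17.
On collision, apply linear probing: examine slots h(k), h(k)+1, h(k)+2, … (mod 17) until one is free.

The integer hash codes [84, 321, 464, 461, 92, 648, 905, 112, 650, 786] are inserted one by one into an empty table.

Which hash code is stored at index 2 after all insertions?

84 hashes to 16; slot 16 is free => place at 16.
321 hashes to 13; slot 13 is free => place at 13.
464 hashes to 0; slot 0 is free => place at 0.
461 hashes to 8; slot 8 is free => place at 8.
92 hashes to 6; slot 6 is free => place at 6.
648 hashes to 8; 8 taken => place at 9.
905 hashes to 14; slot 14 is free => place at 14.
112 hashes to 15; slot 15 is free => place at 15.
650 hashes to 14; 14,15,16,0 taken => place at 1.
786 hashes to 14; 14,15,16,0,1 taken => place at 2.
Table: [464, 650, 786, -, -, -, 92, -, 461, 648, -, -, -, 321, 905, 112, 84]

786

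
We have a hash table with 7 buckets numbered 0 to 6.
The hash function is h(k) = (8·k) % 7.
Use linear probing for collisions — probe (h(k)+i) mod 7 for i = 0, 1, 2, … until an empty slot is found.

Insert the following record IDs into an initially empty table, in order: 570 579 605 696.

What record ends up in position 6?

570: h=3 -> slot 3
579: h=5 -> slot 5
605: h=3, probe 3,4 -> slot 4
696: h=3, probe 3,4,5,6 -> slot 6
Table: [_, _, _, 570, 605, 579, 696]

696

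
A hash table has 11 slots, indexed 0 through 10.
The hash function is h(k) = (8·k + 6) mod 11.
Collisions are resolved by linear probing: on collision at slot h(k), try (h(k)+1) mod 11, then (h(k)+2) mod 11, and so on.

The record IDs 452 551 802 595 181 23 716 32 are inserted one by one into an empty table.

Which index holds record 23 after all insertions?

6

452 hashes to 3; slot 3 is free -> place at 3.
551 hashes to 3; 3 taken -> place at 4.
802 hashes to 9; slot 9 is free -> place at 9.
595 hashes to 3; 3,4 taken -> place at 5.
181 hashes to 2; slot 2 is free -> place at 2.
23 hashes to 3; 3,4,5 taken -> place at 6.
716 hashes to 3; 3,4,5,6 taken -> place at 7.
32 hashes to 9; 9 taken -> place at 10.
Table: [—, —, 181, 452, 551, 595, 23, 716, —, 802, 32]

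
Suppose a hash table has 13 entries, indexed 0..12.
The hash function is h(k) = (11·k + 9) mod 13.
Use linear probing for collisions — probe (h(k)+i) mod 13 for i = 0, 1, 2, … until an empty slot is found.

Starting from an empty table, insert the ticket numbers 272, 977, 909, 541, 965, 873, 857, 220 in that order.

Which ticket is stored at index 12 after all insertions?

272 hashes to 11; slot 11 is free => place at 11.
977 hashes to 5; slot 5 is free => place at 5.
909 hashes to 11; 11 taken => place at 12.
541 hashes to 6; slot 6 is free => place at 6.
965 hashes to 3; slot 3 is free => place at 3.
873 hashes to 5; 5,6 taken => place at 7.
857 hashes to 11; 11,12 taken => place at 0.
220 hashes to 11; 11,12,0 taken => place at 1.
Table: [857, 220, -, 965, -, 977, 541, 873, -, -, -, 272, 909]

909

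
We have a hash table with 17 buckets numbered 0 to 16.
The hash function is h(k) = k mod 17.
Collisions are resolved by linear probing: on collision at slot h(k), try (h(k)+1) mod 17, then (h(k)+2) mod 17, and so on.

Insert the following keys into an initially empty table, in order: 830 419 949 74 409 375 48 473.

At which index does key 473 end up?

830: h=14 -> slot 14
419: h=11 -> slot 11
949: h=14, probe 14,15 -> slot 15
74: h=6 -> slot 6
409: h=1 -> slot 1
375: h=1, probe 1,2 -> slot 2
48: h=14, probe 14,15,16 -> slot 16
473: h=14, probe 14,15,16,0 -> slot 0
Table: [473, 409, 375, _, _, _, 74, _, _, _, _, 419, _, _, 830, 949, 48]

0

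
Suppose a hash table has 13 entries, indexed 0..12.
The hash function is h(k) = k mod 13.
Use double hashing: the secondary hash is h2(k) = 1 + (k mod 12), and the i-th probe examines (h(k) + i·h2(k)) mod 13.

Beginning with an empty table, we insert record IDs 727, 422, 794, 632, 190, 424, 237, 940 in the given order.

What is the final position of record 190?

727 hashes to 12; slot 12 is free => place at 12.
422 hashes to 6; slot 6 is free => place at 6.
794 hashes to 1; slot 1 is free => place at 1.
632 hashes to 8; slot 8 is free => place at 8.
190 hashes to 8, h2=11; 8,6 taken => place at 4.
424 hashes to 8, h2=5; 8 taken => place at 0.
237 hashes to 3; slot 3 is free => place at 3.
940 hashes to 4, h2=5; 4 taken => place at 9.
Table: [424, 794, -, 237, 190, -, 422, -, 632, 940, -, -, 727]

4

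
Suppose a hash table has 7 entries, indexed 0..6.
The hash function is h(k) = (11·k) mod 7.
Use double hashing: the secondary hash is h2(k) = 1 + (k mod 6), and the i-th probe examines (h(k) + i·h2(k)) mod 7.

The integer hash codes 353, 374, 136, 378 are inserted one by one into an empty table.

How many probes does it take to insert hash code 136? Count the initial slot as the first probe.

353 hashes to 5; slot 5 is free → place at 5.
374 hashes to 5, h2=3; 5 taken → place at 1.
136 hashes to 5, h2=5; 5 taken → place at 3.
378 hashes to 0; slot 0 is free → place at 0.
Table: [378, 374, -, 136, -, 353, -]

2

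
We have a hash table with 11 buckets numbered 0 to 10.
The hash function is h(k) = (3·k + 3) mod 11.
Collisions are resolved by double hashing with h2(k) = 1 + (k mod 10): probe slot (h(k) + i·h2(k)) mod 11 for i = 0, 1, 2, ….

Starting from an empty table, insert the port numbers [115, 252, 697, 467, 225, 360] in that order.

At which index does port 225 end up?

2

115 hashes to 7; slot 7 is free → place at 7.
252 hashes to 0; slot 0 is free → place at 0.
697 hashes to 4; slot 4 is free → place at 4.
467 hashes to 7, h2=8; 7,4 taken → place at 1.
225 hashes to 7, h2=6; 7 taken → place at 2.
360 hashes to 5; slot 5 is free → place at 5.
Table: [252, 467, 225, ., 697, 360, ., 115, ., ., .]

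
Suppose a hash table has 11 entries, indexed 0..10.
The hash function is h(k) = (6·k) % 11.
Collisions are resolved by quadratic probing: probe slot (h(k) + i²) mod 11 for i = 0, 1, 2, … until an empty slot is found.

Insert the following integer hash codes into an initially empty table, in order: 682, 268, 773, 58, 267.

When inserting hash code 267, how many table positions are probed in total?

Insert 682: h=0, slot 0 empty → index 0.
Insert 268: h=2, slot 2 empty → index 2.
Insert 773: h=7, slot 7 empty → index 7.
Insert 58: h=7, slot 7 occupied → index 8.
Insert 267: h=7, slots 7,8,0 occupied → index 5.
Table: [682, _, 268, _, _, 267, _, 773, 58, _, _]

4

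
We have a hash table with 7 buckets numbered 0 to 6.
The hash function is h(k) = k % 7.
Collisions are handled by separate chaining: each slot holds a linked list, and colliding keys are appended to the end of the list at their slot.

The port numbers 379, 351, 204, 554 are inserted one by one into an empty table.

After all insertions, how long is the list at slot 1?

379 -> bucket 1
351 -> bucket 1 (collision)
204 -> bucket 1 (collision)
554 -> bucket 1 (collision)
Final buckets:
0: .
1: 379 -> 351 -> 204 -> 554
2: .
3: .
4: .
5: .
6: .

4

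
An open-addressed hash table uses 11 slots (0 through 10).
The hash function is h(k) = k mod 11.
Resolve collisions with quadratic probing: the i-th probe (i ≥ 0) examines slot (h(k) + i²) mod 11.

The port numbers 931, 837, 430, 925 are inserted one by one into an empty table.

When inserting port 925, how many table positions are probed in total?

931 hashes to 7; slot 7 is free => place at 7.
837 hashes to 1; slot 1 is free => place at 1.
430 hashes to 1; 1 taken => place at 2.
925 hashes to 1; 1,2 taken => place at 5.
Table: [., 837, 430, ., ., 925, ., 931, ., ., .]

3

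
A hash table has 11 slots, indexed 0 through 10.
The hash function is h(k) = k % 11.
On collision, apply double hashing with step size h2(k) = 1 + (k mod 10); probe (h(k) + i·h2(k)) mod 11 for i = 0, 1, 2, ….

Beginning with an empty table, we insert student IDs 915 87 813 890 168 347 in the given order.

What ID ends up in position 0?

890

Insert 915: h=2, slot 2 empty → index 2.
Insert 87: h=10, slot 10 empty → index 10.
Insert 813: h=10, h2=4, slot 10 occupied → index 3.
Insert 890: h=10, h2=1, slot 10 occupied → index 0.
Insert 168: h=3, h2=9, slot 3 occupied → index 1.
Insert 347: h=6, slot 6 empty → index 6.
Table: [890, 168, 915, 813, ., ., 347, ., ., ., 87]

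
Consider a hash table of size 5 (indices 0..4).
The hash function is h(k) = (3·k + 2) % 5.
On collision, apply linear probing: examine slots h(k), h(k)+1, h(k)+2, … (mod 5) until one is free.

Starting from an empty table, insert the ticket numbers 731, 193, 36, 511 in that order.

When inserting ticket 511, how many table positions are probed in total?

4

731 hashes to 0; slot 0 is free → place at 0.
193 hashes to 1; slot 1 is free → place at 1.
36 hashes to 0; 0,1 taken → place at 2.
511 hashes to 0; 0,1,2 taken → place at 3.
Table: [731, 193, 36, 511, -]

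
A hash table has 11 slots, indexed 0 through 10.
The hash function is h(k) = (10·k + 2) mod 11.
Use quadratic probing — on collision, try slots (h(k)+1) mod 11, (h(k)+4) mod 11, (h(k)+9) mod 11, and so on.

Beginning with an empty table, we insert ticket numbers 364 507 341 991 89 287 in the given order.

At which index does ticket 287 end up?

Insert 364: h=1, slot 1 empty → index 1.
Insert 507: h=1, slot 1 occupied → index 2.
Insert 341: h=2, slot 2 occupied → index 3.
Insert 991: h=1, slots 1,2 occupied → index 5.
Insert 89: h=1, slots 1,2,5 occupied → index 10.
Insert 287: h=1, slots 1,2,5,10 occupied → index 6.
Table: [_, 364, 507, 341, _, 991, 287, _, _, _, 89]

6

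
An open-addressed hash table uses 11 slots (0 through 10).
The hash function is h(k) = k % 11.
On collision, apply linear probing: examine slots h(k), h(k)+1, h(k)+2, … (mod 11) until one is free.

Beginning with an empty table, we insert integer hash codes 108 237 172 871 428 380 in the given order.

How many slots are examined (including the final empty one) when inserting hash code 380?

Insert 108: h=9, slot 9 empty -> index 9.
Insert 237: h=6, slot 6 empty -> index 6.
Insert 172: h=7, slot 7 empty -> index 7.
Insert 871: h=2, slot 2 empty -> index 2.
Insert 428: h=10, slot 10 empty -> index 10.
Insert 380: h=6, slots 6,7 occupied -> index 8.
Table: [—, —, 871, —, —, —, 237, 172, 380, 108, 428]

3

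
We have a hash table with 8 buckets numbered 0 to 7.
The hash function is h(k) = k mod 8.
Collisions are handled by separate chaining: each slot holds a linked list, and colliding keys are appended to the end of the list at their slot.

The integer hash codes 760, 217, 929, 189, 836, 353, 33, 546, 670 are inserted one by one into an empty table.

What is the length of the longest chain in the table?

4

Insert 760: h=0, bucket 0 empty → new chain.
Insert 217: h=1, bucket 1 empty → new chain.
Insert 929: h=1, bucket 1 nonempty → append to chain.
Insert 189: h=5, bucket 5 empty → new chain.
Insert 836: h=4, bucket 4 empty → new chain.
Insert 353: h=1, bucket 1 nonempty → append to chain.
Insert 33: h=1, bucket 1 nonempty → append to chain.
Insert 546: h=2, bucket 2 empty → new chain.
Insert 670: h=6, bucket 6 empty → new chain.
Final buckets:
0: 760
1: 217 -> 929 -> 353 -> 33
2: 546
3: ∅
4: 836
5: 189
6: 670
7: ∅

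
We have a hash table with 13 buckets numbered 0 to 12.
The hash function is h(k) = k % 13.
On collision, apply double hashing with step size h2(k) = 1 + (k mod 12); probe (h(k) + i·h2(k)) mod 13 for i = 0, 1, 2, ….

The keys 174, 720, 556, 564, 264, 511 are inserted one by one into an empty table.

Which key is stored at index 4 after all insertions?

174: h=5 -> slot 5
720: h=5, h2=1, probe 5,6 -> slot 6
556: h=10 -> slot 10
564: h=5, h2=1, probe 5,6,7 -> slot 7
264: h=4 -> slot 4
511: h=4, h2=8, probe 4,12 -> slot 12
Table: [∅, ∅, ∅, ∅, 264, 174, 720, 564, ∅, ∅, 556, ∅, 511]

264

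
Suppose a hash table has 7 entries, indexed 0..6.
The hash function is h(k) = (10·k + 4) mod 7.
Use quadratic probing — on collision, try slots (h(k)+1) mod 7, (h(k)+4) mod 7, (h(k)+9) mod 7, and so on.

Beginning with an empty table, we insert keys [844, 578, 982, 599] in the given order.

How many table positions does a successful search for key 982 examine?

844 hashes to 2; slot 2 is free => place at 2.
578 hashes to 2; 2 taken => place at 3.
982 hashes to 3; 3 taken => place at 4.
599 hashes to 2; 2,3 taken => place at 6.
Table: [∅, ∅, 844, 578, 982, ∅, 599]
Lookup 982: h=3, probe 3,4 → found at 4.

2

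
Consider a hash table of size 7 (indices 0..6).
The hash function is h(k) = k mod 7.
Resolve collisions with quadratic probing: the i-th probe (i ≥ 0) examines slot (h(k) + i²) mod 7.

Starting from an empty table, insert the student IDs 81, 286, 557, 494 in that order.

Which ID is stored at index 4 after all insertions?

81: h=4 -> slot 4
286: h=6 -> slot 6
557: h=4, probe 4,5 -> slot 5
494: h=4, probe 4,5,1 -> slot 1
Table: [-, 494, -, -, 81, 557, 286]

81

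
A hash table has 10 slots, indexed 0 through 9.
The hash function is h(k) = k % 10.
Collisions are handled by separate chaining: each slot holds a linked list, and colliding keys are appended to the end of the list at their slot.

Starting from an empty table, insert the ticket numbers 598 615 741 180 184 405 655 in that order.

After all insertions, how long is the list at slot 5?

598 -> bucket 8
615 -> bucket 5
741 -> bucket 1
180 -> bucket 0
184 -> bucket 4
405 -> bucket 5 (collision)
655 -> bucket 5 (collision)
Final buckets:
0: 180
1: 741
2: —
3: —
4: 184
5: 615 -> 405 -> 655
6: —
7: —
8: 598
9: —

3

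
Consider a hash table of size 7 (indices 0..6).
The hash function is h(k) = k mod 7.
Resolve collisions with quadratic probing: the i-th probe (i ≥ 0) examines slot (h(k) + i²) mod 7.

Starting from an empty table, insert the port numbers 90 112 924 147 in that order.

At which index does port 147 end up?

90 hashes to 6; slot 6 is free => place at 6.
112 hashes to 0; slot 0 is free => place at 0.
924 hashes to 0; 0 taken => place at 1.
147 hashes to 0; 0,1 taken => place at 4.
Table: [112, 924, ∅, ∅, 147, ∅, 90]

4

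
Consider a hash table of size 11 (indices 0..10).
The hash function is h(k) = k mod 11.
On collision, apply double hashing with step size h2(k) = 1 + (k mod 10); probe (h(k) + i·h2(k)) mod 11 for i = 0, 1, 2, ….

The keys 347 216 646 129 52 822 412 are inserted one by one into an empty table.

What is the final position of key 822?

Insert 347: h=6, slot 6 empty => index 6.
Insert 216: h=7, slot 7 empty => index 7.
Insert 646: h=8, slot 8 empty => index 8.
Insert 129: h=8, h2=10, slots 8,7,6 occupied => index 5.
Insert 52: h=8, h2=3, slot 8 occupied => index 0.
Insert 822: h=8, h2=3, slots 8,0 occupied => index 3.
Insert 412: h=5, h2=3, slots 5,8,0,3,6 occupied => index 9.
Table: [52, _, _, 822, _, 129, 347, 216, 646, 412, _]

3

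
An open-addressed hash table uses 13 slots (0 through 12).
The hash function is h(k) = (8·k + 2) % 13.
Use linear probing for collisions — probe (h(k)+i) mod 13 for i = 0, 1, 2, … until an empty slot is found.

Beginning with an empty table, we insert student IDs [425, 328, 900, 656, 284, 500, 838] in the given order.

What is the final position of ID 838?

425 hashes to 9; slot 9 is free → place at 9.
328 hashes to 0; slot 0 is free → place at 0.
900 hashes to 0; 0 taken → place at 1.
656 hashes to 11; slot 11 is free → place at 11.
284 hashes to 12; slot 12 is free → place at 12.
500 hashes to 11; 11,12,0,1 taken → place at 2.
838 hashes to 11; 11,12,0,1,2 taken → place at 3.
Table: [328, 900, 500, 838, _, _, _, _, _, 425, _, 656, 284]

3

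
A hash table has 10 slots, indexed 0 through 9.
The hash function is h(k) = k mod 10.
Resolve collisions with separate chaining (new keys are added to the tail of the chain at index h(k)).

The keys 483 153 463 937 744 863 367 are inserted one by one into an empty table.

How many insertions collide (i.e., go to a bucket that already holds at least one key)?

483 → bucket 3
153 → bucket 3 (collision)
463 → bucket 3 (collision)
937 → bucket 7
744 → bucket 4
863 → bucket 3 (collision)
367 → bucket 7 (collision)
Final buckets:
0: _
1: _
2: _
3: 483 -> 153 -> 463 -> 863
4: 744
5: _
6: _
7: 937 -> 367
8: _
9: _

4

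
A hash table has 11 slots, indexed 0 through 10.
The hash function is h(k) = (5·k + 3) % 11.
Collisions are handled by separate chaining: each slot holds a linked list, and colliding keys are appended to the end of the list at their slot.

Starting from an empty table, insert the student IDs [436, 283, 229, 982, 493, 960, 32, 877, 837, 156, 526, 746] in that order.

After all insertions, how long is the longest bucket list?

436 -> bucket 5
283 -> bucket 10
229 -> bucket 4
982 -> bucket 7
493 -> bucket 4 (collision)
960 -> bucket 7 (collision)
32 -> bucket 9
877 -> bucket 10 (collision)
837 -> bucket 8
156 -> bucket 2
526 -> bucket 4 (collision)
746 -> bucket 4 (collision)
Final buckets:
0: ∅
1: ∅
2: 156
3: ∅
4: 229 -> 493 -> 526 -> 746
5: 436
6: ∅
7: 982 -> 960
8: 837
9: 32
10: 283 -> 877

4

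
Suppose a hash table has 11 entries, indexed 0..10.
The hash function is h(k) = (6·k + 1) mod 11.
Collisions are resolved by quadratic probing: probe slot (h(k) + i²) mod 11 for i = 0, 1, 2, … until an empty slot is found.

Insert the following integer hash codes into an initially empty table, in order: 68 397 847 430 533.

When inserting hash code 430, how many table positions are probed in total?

Insert 68: h=2, slot 2 empty -> index 2.
Insert 397: h=7, slot 7 empty -> index 7.
Insert 847: h=1, slot 1 empty -> index 1.
Insert 430: h=7, slot 7 occupied -> index 8.
Insert 533: h=9, slot 9 empty -> index 9.
Table: [_, 847, 68, _, _, _, _, 397, 430, 533, _]

2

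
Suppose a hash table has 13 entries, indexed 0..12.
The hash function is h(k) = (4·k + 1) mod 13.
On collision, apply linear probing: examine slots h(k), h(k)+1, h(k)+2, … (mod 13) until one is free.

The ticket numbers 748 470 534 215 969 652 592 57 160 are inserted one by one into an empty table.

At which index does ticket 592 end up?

7

Insert 748: h=3, slot 3 empty -> index 3.
Insert 470: h=9, slot 9 empty -> index 9.
Insert 534: h=5, slot 5 empty -> index 5.
Insert 215: h=3, slot 3 occupied -> index 4.
Insert 969: h=3, slots 3,4,5 occupied -> index 6.
Insert 652: h=9, slot 9 occupied -> index 10.
Insert 592: h=3, slots 3,4,5,6 occupied -> index 7.
Insert 57: h=8, slot 8 empty -> index 8.
Insert 160: h=4, slots 4,5,6,7,8,9,10 occupied -> index 11.
Table: [., ., ., 748, 215, 534, 969, 592, 57, 470, 652, 160, .]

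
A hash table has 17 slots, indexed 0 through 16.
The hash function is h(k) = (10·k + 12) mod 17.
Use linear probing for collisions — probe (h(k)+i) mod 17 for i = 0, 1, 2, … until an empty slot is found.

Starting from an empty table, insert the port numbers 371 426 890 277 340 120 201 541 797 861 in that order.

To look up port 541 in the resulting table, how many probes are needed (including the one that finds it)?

Insert 371: h=16, slot 16 empty → index 16.
Insert 426: h=5, slot 5 empty → index 5.
Insert 890: h=4, slot 4 empty → index 4.
Insert 277: h=11, slot 11 empty → index 11.
Insert 340: h=12, slot 12 empty → index 12.
Insert 120: h=5, slot 5 occupied → index 6.
Insert 201: h=16, slot 16 occupied → index 0.
Insert 541: h=16, slots 16,0 occupied → index 1.
Insert 797: h=9, slot 9 empty → index 9.
Insert 861: h=3, slot 3 empty → index 3.
Table: [201, 541, ∅, 861, 890, 426, 120, ∅, ∅, 797, ∅, 277, 340, ∅, ∅, ∅, 371]
Lookup 541: h=16, probe 16,0,1 → found at 1.

3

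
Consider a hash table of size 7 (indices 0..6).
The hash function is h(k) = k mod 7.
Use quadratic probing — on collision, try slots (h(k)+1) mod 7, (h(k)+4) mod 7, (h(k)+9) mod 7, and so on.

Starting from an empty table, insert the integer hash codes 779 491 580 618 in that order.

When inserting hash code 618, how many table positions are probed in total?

2

Insert 779: h=2, slot 2 empty -> index 2.
Insert 491: h=1, slot 1 empty -> index 1.
Insert 580: h=6, slot 6 empty -> index 6.
Insert 618: h=2, slot 2 occupied -> index 3.
Table: [., 491, 779, 618, ., ., 580]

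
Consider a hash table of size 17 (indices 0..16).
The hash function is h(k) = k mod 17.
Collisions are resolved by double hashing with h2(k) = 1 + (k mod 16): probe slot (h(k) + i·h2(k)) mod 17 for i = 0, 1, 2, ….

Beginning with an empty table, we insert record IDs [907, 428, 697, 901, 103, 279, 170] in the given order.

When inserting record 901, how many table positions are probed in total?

3

907 hashes to 6; slot 6 is free → place at 6.
428 hashes to 3; slot 3 is free → place at 3.
697 hashes to 0; slot 0 is free → place at 0.
901 hashes to 0, h2=6; 0,6 taken → place at 12.
103 hashes to 1; slot 1 is free → place at 1.
279 hashes to 7; slot 7 is free → place at 7.
170 hashes to 0, h2=11; 0 taken → place at 11.
Table: [697, 103, ., 428, ., ., 907, 279, ., ., ., 170, 901, ., ., ., .]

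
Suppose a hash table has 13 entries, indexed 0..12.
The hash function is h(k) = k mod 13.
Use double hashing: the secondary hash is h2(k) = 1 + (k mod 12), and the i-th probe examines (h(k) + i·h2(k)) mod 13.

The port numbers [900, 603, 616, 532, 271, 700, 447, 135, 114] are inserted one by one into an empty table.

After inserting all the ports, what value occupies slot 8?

900 hashes to 3; slot 3 is free -> place at 3.
603 hashes to 5; slot 5 is free -> place at 5.
616 hashes to 5, h2=5; 5 taken -> place at 10.
532 hashes to 12; slot 12 is free -> place at 12.
271 hashes to 11; slot 11 is free -> place at 11.
700 hashes to 11, h2=5; 11,3 taken -> place at 8.
447 hashes to 5, h2=4; 5 taken -> place at 9.
135 hashes to 5, h2=4; 5,9 taken -> place at 0.
114 hashes to 10, h2=7; 10 taken -> place at 4.
Table: [135, -, -, 900, 114, 603, -, -, 700, 447, 616, 271, 532]

700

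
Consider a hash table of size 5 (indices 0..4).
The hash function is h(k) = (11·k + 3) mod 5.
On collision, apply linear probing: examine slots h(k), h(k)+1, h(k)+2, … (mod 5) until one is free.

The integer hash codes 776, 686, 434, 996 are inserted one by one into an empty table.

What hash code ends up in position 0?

Insert 776: h=4, slot 4 empty → index 4.
Insert 686: h=4, slot 4 occupied → index 0.
Insert 434: h=2, slot 2 empty → index 2.
Insert 996: h=4, slots 4,0 occupied → index 1.
Table: [686, 996, 434, _, 776]

686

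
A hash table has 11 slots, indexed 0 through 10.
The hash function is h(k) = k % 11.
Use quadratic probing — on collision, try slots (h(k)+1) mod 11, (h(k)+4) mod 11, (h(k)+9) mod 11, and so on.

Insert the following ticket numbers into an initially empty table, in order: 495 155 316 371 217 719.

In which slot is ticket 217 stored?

Insert 495: h=0, slot 0 empty -> index 0.
Insert 155: h=1, slot 1 empty -> index 1.
Insert 316: h=8, slot 8 empty -> index 8.
Insert 371: h=8, slot 8 occupied -> index 9.
Insert 217: h=8, slots 8,9,1 occupied -> index 6.
Insert 719: h=4, slot 4 empty -> index 4.
Table: [495, 155, —, —, 719, —, 217, —, 316, 371, —]

6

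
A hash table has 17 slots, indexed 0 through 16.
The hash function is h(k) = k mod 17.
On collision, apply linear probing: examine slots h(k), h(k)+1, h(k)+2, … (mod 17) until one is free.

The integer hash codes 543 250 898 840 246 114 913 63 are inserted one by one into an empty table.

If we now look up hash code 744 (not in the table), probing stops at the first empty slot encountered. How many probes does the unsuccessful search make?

6

543: h=16 -> slot 16
250: h=12 -> slot 12
898: h=14 -> slot 14
840: h=7 -> slot 7
246: h=8 -> slot 8
114: h=12, probe 12,13 -> slot 13
913: h=12, probe 12,13,14,15 -> slot 15
63: h=12, probe 12,13,14,15,16,0 -> slot 0
Table: [63, ∅, ∅, ∅, ∅, ∅, ∅, 840, 246, ∅, ∅, ∅, 250, 114, 898, 913, 543]
Lookup 744: h=13, probe 13,14,15,16,0,1 → slot 1 empty, not found.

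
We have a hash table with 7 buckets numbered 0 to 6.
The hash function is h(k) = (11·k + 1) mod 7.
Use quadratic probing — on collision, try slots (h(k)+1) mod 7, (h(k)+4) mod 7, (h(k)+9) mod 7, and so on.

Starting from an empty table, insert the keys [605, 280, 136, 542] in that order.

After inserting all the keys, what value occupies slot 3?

542

605: h=6 → slot 6
280: h=1 → slot 1
136: h=6, probe 6,0 → slot 0
542: h=6, probe 6,0,3 → slot 3
Table: [136, 280, ., 542, ., ., 605]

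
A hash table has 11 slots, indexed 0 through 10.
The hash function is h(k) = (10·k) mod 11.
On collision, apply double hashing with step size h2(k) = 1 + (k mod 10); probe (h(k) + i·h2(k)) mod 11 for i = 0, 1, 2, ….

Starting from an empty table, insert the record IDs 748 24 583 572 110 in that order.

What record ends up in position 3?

572

748 hashes to 0; slot 0 is free => place at 0.
24 hashes to 9; slot 9 is free => place at 9.
583 hashes to 0, h2=4; 0 taken => place at 4.
572 hashes to 0, h2=3; 0 taken => place at 3.
110 hashes to 0, h2=1; 0 taken => place at 1.
Table: [748, 110, ∅, 572, 583, ∅, ∅, ∅, ∅, 24, ∅]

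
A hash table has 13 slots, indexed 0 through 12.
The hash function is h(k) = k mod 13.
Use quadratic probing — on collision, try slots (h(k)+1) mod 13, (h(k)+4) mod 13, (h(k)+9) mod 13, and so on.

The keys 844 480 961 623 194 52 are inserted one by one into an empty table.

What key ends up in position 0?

480

844 hashes to 12; slot 12 is free => place at 12.
480 hashes to 12; 12 taken => place at 0.
961 hashes to 12; 12,0 taken => place at 3.
623 hashes to 12; 12,0,3 taken => place at 8.
194 hashes to 12; 12,0,3,8 taken => place at 2.
52 hashes to 0; 0 taken => place at 1.
Table: [480, 52, 194, 961, ∅, ∅, ∅, ∅, 623, ∅, ∅, ∅, 844]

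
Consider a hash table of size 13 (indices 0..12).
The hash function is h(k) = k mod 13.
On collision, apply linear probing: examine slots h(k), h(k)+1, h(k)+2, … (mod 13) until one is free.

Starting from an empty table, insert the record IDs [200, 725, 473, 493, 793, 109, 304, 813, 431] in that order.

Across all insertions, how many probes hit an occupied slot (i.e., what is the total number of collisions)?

Insert 200: h=5, slot 5 empty => index 5.
Insert 725: h=10, slot 10 empty => index 10.
Insert 473: h=5, slot 5 occupied => index 6.
Insert 493: h=12, slot 12 empty => index 12.
Insert 793: h=0, slot 0 empty => index 0.
Insert 109: h=5, slots 5,6 occupied => index 7.
Insert 304: h=5, slots 5,6,7 occupied => index 8.
Insert 813: h=7, slots 7,8 occupied => index 9.
Insert 431: h=2, slot 2 empty => index 2.
Table: [793, —, 431, —, —, 200, 473, 109, 304, 813, 725, —, 493]

8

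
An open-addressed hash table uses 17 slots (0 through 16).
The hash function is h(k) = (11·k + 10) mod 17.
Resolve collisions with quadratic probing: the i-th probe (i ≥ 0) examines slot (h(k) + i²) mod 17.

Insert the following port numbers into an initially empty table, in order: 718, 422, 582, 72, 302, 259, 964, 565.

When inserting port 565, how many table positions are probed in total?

Insert 718: h=3, slot 3 empty -> index 3.
Insert 422: h=11, slot 11 empty -> index 11.
Insert 582: h=3, slot 3 occupied -> index 4.
Insert 72: h=3, slots 3,4 occupied -> index 7.
Insert 302: h=0, slot 0 empty -> index 0.
Insert 259: h=3, slots 3,4,7 occupied -> index 12.
Insert 964: h=6, slot 6 empty -> index 6.
Insert 565: h=3, slots 3,4,7,12 occupied -> index 2.
Table: [302, —, 565, 718, 582, —, 964, 72, —, —, —, 422, 259, —, —, —, —]

5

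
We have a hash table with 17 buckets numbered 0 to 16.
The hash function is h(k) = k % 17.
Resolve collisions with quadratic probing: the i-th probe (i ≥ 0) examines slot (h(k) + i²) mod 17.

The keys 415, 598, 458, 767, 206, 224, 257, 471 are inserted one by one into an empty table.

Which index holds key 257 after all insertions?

Insert 415: h=7, slot 7 empty → index 7.
Insert 598: h=3, slot 3 empty → index 3.
Insert 458: h=16, slot 16 empty → index 16.
Insert 767: h=2, slot 2 empty → index 2.
Insert 206: h=2, slots 2,3 occupied → index 6.
Insert 224: h=3, slot 3 occupied → index 4.
Insert 257: h=2, slots 2,3,6 occupied → index 11.
Insert 471: h=12, slot 12 empty → index 12.
Table: [∅, ∅, 767, 598, 224, ∅, 206, 415, ∅, ∅, ∅, 257, 471, ∅, ∅, ∅, 458]

11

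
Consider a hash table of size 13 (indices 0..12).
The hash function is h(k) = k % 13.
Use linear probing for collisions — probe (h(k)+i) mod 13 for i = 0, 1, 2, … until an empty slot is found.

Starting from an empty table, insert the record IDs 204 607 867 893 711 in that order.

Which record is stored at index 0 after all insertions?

204 hashes to 9; slot 9 is free => place at 9.
607 hashes to 9; 9 taken => place at 10.
867 hashes to 9; 9,10 taken => place at 11.
893 hashes to 9; 9,10,11 taken => place at 12.
711 hashes to 9; 9,10,11,12 taken => place at 0.
Table: [711, -, -, -, -, -, -, -, -, 204, 607, 867, 893]

711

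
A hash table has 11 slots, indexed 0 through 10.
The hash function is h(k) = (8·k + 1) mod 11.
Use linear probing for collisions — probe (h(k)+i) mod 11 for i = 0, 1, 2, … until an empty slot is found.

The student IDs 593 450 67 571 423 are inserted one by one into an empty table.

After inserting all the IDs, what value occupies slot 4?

Insert 593: h=4, slot 4 empty -> index 4.
Insert 450: h=4, slot 4 occupied -> index 5.
Insert 67: h=9, slot 9 empty -> index 9.
Insert 571: h=4, slots 4,5 occupied -> index 6.
Insert 423: h=8, slot 8 empty -> index 8.
Table: [∅, ∅, ∅, ∅, 593, 450, 571, ∅, 423, 67, ∅]

593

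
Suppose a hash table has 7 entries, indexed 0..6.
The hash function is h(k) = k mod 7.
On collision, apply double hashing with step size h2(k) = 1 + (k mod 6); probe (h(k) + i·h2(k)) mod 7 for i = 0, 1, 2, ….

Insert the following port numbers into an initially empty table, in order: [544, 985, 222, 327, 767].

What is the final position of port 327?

2

544: h=5 -> slot 5
985: h=5, h2=2, probe 5,0 -> slot 0
222: h=5, h2=1, probe 5,6 -> slot 6
327: h=5, h2=4, probe 5,2 -> slot 2
767: h=4 -> slot 4
Table: [985, _, 327, _, 767, 544, 222]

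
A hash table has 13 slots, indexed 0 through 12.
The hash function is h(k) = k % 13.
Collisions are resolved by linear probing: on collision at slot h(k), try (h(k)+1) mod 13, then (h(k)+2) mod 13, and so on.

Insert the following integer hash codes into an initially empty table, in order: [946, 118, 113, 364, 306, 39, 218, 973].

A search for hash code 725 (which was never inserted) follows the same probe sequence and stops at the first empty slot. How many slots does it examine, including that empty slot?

946 hashes to 10; slot 10 is free → place at 10.
118 hashes to 1; slot 1 is free → place at 1.
113 hashes to 9; slot 9 is free → place at 9.
364 hashes to 0; slot 0 is free → place at 0.
306 hashes to 7; slot 7 is free → place at 7.
39 hashes to 0; 0,1 taken → place at 2.
218 hashes to 10; 10 taken → place at 11.
973 hashes to 11; 11 taken → place at 12.
Table: [364, 118, 39, -, -, -, -, 306, -, 113, 946, 218, 973]
Lookup 725: h=10, probe 10,11,12,0,1,2,3 → slot 3 empty, not found.

7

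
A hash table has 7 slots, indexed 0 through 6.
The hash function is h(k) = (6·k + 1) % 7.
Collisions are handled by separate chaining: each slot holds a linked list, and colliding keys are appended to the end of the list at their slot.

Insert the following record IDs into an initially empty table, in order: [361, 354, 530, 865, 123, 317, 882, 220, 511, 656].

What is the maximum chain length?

4

361 → bucket 4
354 → bucket 4 (collision)
530 → bucket 3
865 → bucket 4 (collision)
123 → bucket 4 (collision)
317 → bucket 6
882 → bucket 1
220 → bucket 5
511 → bucket 1 (collision)
656 → bucket 3 (collision)
Final buckets:
0: ∅
1: 882 -> 511
2: ∅
3: 530 -> 656
4: 361 -> 354 -> 865 -> 123
5: 220
6: 317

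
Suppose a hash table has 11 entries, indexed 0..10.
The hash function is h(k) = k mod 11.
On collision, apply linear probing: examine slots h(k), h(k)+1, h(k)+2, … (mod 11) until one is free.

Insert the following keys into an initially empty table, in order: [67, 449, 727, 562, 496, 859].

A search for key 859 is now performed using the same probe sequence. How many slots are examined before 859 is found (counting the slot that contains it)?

5

67 hashes to 1; slot 1 is free -> place at 1.
449 hashes to 9; slot 9 is free -> place at 9.
727 hashes to 1; 1 taken -> place at 2.
562 hashes to 1; 1,2 taken -> place at 3.
496 hashes to 1; 1,2,3 taken -> place at 4.
859 hashes to 1; 1,2,3,4 taken -> place at 5.
Table: [-, 67, 727, 562, 496, 859, -, -, -, 449, -]
Lookup 859: h=1, probe 1,2,3,4,5 → found at 5.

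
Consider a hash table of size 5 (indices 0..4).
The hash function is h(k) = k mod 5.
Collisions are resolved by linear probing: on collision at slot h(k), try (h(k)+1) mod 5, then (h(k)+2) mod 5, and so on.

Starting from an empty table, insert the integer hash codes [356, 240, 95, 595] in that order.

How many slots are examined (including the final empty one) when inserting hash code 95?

3

Insert 356: h=1, slot 1 empty => index 1.
Insert 240: h=0, slot 0 empty => index 0.
Insert 95: h=0, slots 0,1 occupied => index 2.
Insert 595: h=0, slots 0,1,2 occupied => index 3.
Table: [240, 356, 95, 595, —]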